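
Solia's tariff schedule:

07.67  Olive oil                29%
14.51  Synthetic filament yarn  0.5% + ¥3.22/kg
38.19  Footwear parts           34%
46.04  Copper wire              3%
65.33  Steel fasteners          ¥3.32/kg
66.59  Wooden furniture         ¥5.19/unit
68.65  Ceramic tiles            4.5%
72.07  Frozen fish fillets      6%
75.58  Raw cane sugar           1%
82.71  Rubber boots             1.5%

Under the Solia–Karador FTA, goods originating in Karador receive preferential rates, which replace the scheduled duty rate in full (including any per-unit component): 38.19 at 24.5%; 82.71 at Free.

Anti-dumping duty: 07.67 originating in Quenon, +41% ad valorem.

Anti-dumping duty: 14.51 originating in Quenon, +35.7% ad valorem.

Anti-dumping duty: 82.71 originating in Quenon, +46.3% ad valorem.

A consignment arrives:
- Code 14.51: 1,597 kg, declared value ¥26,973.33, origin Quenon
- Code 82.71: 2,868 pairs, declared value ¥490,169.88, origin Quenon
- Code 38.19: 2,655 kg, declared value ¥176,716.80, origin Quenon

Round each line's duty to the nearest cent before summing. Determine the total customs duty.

¥309,291.60

Line 1 (14.51, Quenon, 1,597 kg, ¥26,973.33):
Base rate for 14.51 is 0.5% + ¥3.22/kg.
Additional duty on 14.51 from Quenon: +35.7%. Applied ad valorem rate: 0.5% + 35.7% = 36.2%.
Duty = ¥26,973.33 × 36.2% + 1,597 × ¥3.22 = ¥14,906.69.
Line 2 (82.71, Quenon, 2,868 pairs, ¥490,169.88):
Base rate for 82.71 is 1.5%.
82.71 has an FTA preferential rate, but origin Quenon is not Karador; base rate stands.
Additional duty on 82.71 from Quenon: +46.3%. Applied ad valorem rate: 1.5% + 46.3% = 47.8%.
Duty = ¥490,169.88 × 47.8% = ¥234,301.20.
Line 3 (38.19, Quenon, 2,655 kg, ¥176,716.80):
Base rate for 38.19 is 34%.
38.19 has an FTA preferential rate, but origin Quenon is not Karador; base rate stands.
Duty = ¥176,716.80 × 34% = ¥60,083.71.
Total = ¥14,906.69 + ¥234,301.20 + ¥60,083.71 = ¥309,291.60.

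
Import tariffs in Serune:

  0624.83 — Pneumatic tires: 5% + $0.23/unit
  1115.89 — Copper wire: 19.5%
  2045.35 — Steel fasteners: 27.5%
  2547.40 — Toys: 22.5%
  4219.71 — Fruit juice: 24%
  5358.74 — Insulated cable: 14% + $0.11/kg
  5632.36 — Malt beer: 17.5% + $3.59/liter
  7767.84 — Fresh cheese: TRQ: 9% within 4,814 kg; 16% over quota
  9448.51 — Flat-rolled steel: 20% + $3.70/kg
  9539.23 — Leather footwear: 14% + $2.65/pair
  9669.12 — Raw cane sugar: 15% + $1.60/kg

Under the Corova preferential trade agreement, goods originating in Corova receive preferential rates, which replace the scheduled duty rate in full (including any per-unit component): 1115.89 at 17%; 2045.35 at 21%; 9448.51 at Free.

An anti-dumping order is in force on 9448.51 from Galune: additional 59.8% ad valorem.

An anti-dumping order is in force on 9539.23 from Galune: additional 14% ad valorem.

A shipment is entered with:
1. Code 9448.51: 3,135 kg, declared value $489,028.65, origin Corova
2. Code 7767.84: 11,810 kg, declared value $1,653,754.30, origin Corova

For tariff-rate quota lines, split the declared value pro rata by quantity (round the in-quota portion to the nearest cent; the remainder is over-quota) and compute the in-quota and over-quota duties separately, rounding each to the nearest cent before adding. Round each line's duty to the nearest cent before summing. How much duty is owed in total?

$217,413.38

Line 1 (9448.51, Corova, 3,135 kg, $489,028.65):
Base rate for 9448.51 is 20% + $3.70/kg.
Origin Corova qualifies under the Serune–Corova agreement and 9448.51 is covered: preferential rate Free applies instead.
The additional-duty order on 9448.51 targets Galune, not Corova; it does not apply.
Duty = $489,028.65 × 0% = $0.00.
Line 2 (7767.84, Corova, 11,810 kg, $1,653,754.30):
Code 7767.84 is under a tariff-rate quota (threshold 4,814 kg). In-quota: 4,814 kg at 9%; over-quota: 6,996 kg at 16%.
Pro-rata value split: in-quota = $1,653,754.30 × 4,814/11,810 = $674,104.42; over-quota = $1,653,754.30 − $674,104.42 = $979,649.88.
In-quota duty = $674,104.42 × 9% = $60,669.40. Over-quota duty = $979,649.88 × 16% = $156,743.98.
Line duty = $60,669.40 + $156,743.98 = $217,413.38.
Total = $0.00 + $217,413.38 = $217,413.38.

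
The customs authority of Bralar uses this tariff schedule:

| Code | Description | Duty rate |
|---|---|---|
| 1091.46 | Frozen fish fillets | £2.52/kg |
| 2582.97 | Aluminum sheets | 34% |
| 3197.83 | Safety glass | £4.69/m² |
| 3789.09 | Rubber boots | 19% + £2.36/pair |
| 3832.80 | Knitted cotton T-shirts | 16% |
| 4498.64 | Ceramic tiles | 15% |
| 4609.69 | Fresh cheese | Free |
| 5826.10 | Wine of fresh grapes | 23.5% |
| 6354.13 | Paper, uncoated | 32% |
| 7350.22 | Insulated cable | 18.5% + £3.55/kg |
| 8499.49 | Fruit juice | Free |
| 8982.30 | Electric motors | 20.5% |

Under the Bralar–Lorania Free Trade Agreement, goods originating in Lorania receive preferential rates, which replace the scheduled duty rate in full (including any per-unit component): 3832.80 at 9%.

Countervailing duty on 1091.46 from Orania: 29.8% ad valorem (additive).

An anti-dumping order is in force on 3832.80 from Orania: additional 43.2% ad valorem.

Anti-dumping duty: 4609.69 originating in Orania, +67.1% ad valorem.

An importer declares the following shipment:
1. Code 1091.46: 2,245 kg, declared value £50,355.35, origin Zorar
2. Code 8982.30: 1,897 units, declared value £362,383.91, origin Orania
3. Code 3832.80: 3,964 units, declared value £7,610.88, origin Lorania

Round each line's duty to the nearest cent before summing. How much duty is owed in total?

£80,631.08

Line 1 (1091.46, Zorar, 2,245 kg, £50,355.35):
Base rate for 1091.46 is £2.52/kg.
The additional-duty order on 1091.46 targets Orania, not Zorar; it does not apply.
Duty = 2,245 × £2.52 = £5,657.40.
Line 2 (8982.30, Orania, 1,897 units, £362,383.91):
Base rate for 8982.30 is 20.5%.
Duty = £362,383.91 × 20.5% = £74,288.70.
Line 3 (3832.80, Lorania, 3,964 units, £7,610.88):
Base rate for 3832.80 is 16%.
Origin Lorania qualifies under the Bralar–Lorania agreement and 3832.80 is covered: preferential rate 9% applies instead.
The additional-duty order on 3832.80 targets Orania, not Lorania; it does not apply.
Duty = £7,610.88 × 9% = £684.98.
Total = £5,657.40 + £74,288.70 + £684.98 = £80,631.08.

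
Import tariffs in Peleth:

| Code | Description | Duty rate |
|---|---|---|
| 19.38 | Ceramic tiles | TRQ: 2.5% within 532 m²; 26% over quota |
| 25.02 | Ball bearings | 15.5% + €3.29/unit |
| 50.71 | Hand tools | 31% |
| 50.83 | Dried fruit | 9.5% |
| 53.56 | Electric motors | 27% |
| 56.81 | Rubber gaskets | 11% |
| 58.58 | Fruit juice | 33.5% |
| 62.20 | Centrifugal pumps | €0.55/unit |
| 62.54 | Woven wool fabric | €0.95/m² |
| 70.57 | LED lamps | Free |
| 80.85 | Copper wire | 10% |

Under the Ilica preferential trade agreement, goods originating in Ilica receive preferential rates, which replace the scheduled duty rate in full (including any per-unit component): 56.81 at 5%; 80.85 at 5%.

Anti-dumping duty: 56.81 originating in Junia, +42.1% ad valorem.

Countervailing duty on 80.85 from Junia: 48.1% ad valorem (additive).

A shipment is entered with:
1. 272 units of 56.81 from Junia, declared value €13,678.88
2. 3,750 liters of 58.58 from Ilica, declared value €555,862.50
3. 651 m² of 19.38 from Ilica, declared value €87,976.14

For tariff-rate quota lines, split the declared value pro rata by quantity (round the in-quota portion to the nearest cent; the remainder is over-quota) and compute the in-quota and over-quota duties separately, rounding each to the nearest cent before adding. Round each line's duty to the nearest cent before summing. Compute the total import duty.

Line 1 (56.81, Junia, 272 units, €13,678.88):
Base rate for 56.81 is 11%.
56.81 has an FTA preferential rate, but origin Junia is not Ilica; base rate stands.
Additional duty on 56.81 from Junia: +42.1%. Applied ad valorem rate: 11% + 42.1% = 53.1%.
Duty = €13,678.88 × 53.1% = €7,263.49.
Line 2 (58.58, Ilica, 3,750 liters, €555,862.50):
Base rate for 58.58 is 33.5%.
Origin Ilica is the FTA partner but 58.58 is not on the preference list; base rate stands.
Duty = €555,862.50 × 33.5% = €186,213.94.
Line 3 (19.38, Ilica, 651 m², €87,976.14):
Code 19.38 is under a tariff-rate quota (threshold 532 m²). In-quota: 532 m² at 2.5%; over-quota: 119 m² at 26%.
Pro-rata value split: in-quota = €87,976.14 × 532/651 = €71,894.48; over-quota = €87,976.14 − €71,894.48 = €16,081.66.
In-quota duty = €71,894.48 × 2.5% = €1,797.36. Over-quota duty = €16,081.66 × 26% = €4,181.23.
Line duty = €1,797.36 + €4,181.23 = €5,978.59.
Total = €7,263.49 + €186,213.94 + €5,978.59 = €199,456.02.

€199,456.02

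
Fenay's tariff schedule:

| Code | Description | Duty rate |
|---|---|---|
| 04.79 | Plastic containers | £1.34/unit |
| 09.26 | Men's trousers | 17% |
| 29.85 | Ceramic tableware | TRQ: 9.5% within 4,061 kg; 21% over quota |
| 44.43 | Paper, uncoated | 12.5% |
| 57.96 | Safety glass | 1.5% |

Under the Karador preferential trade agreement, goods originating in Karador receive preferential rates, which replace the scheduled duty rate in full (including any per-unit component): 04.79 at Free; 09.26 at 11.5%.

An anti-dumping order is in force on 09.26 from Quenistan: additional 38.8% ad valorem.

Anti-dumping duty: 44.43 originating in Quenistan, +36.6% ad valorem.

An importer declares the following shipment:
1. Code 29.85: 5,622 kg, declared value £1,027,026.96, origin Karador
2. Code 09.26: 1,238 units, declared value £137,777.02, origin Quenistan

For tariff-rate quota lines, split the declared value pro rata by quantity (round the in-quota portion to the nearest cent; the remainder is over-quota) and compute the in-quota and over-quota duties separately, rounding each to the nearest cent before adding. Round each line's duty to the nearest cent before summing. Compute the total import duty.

£207,240.94

Line 1 (29.85, Karador, 5,622 kg, £1,027,026.96):
Code 29.85 is under a tariff-rate quota (threshold 4,061 kg). In-quota: 4,061 kg at 9.5%; over-quota: 1,561 kg at 21%.
Pro-rata value split: in-quota = £1,027,026.96 × 4,061/5,622 = £741,863.48; over-quota = £1,027,026.96 − £741,863.48 = £285,163.48.
In-quota duty = £741,863.48 × 9.5% = £70,477.03. Over-quota duty = £285,163.48 × 21% = £59,884.33.
Line duty = £70,477.03 + £59,884.33 = £130,361.36.
Line 2 (09.26, Quenistan, 1,238 units, £137,777.02):
Base rate for 09.26 is 17%.
09.26 has an FTA preferential rate, but origin Quenistan is not Karador; base rate stands.
Additional duty on 09.26 from Quenistan: +38.8%. Applied ad valorem rate: 17% + 38.8% = 55.8%.
Duty = £137,777.02 × 55.8% = £76,879.58.
Total = £130,361.36 + £76,879.58 = £207,240.94.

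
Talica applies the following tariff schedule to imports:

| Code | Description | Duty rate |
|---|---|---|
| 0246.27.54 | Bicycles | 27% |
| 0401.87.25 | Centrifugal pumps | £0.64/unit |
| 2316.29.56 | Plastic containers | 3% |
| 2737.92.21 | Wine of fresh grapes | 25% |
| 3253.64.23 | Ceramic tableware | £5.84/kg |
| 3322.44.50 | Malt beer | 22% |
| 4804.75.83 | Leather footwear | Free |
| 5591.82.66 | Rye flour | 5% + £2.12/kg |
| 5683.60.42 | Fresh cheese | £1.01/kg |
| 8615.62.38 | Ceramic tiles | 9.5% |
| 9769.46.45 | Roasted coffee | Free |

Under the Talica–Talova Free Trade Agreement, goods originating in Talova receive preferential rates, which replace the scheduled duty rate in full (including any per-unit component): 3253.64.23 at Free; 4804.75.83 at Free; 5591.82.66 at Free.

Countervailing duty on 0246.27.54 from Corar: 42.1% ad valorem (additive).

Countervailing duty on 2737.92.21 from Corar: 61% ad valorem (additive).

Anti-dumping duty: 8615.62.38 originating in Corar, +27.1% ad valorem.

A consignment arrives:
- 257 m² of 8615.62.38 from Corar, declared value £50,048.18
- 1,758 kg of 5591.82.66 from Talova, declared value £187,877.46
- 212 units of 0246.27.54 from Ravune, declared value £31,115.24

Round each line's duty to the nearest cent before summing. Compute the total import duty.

£26,718.74

Line 1 (8615.62.38, Corar, 257 m², £50,048.18):
Base rate for 8615.62.38 is 9.5%.
Additional duty on 8615.62.38 from Corar: +27.1%. Applied ad valorem rate: 9.5% + 27.1% = 36.6%.
Duty = £50,048.18 × 36.6% = £18,317.63.
Line 2 (5591.82.66, Talova, 1,758 kg, £187,877.46):
Base rate for 5591.82.66 is 5% + £2.12/kg.
Origin Talova qualifies under the Talica–Talova agreement and 5591.82.66 is covered: preferential rate Free applies instead.
Duty = £187,877.46 × 0% = £0.00.
Line 3 (0246.27.54, Ravune, 212 units, £31,115.24):
Base rate for 0246.27.54 is 27%.
The additional-duty order on 0246.27.54 targets Corar, not Ravune; it does not apply.
Duty = £31,115.24 × 27% = £8,401.11.
Total = £18,317.63 + £0.00 + £8,401.11 = £26,718.74.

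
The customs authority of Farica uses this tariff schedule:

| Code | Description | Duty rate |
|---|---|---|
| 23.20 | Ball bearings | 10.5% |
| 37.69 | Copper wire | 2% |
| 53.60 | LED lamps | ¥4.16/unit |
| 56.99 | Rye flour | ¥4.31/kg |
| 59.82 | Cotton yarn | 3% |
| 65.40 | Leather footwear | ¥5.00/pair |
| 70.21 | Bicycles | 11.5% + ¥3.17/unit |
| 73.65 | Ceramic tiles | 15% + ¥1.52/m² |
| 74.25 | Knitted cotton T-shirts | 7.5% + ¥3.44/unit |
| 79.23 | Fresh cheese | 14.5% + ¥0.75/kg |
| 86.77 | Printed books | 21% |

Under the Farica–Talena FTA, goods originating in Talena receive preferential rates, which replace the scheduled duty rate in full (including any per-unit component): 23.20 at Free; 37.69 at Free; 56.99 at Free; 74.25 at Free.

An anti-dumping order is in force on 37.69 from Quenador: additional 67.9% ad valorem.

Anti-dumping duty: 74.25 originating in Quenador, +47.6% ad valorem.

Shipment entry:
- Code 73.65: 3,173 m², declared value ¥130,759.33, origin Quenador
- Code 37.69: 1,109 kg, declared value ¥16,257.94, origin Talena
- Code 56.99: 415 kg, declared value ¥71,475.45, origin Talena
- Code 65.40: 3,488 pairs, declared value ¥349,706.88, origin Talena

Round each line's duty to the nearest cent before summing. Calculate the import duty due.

¥41,876.86

Line 1 (73.65, Quenador, 3,173 m², ¥130,759.33):
Base rate for 73.65 is 15% + ¥1.52/m².
Duty = ¥130,759.33 × 15% + 3,173 × ¥1.52 = ¥24,436.86.
Line 2 (37.69, Talena, 1,109 kg, ¥16,257.94):
Base rate for 37.69 is 2%.
Origin Talena qualifies under the Farica–Talena agreement and 37.69 is covered: preferential rate Free applies instead.
The additional-duty order on 37.69 targets Quenador, not Talena; it does not apply.
Duty = ¥16,257.94 × 0% = ¥0.00.
Line 3 (56.99, Talena, 415 kg, ¥71,475.45):
Base rate for 56.99 is ¥4.31/kg.
Origin Talena qualifies under the Farica–Talena agreement and 56.99 is covered: preferential rate Free applies instead.
Duty = ¥71,475.45 × 0% = ¥0.00.
Line 4 (65.40, Talena, 3,488 pairs, ¥349,706.88):
Base rate for 65.40 is ¥5.00/pair.
Origin Talena is the FTA partner but 65.40 is not on the preference list; base rate stands.
Duty = 3,488 × ¥5.00 = ¥17,440.00.
Total = ¥24,436.86 + ¥0.00 + ¥0.00 + ¥17,440.00 = ¥41,876.86.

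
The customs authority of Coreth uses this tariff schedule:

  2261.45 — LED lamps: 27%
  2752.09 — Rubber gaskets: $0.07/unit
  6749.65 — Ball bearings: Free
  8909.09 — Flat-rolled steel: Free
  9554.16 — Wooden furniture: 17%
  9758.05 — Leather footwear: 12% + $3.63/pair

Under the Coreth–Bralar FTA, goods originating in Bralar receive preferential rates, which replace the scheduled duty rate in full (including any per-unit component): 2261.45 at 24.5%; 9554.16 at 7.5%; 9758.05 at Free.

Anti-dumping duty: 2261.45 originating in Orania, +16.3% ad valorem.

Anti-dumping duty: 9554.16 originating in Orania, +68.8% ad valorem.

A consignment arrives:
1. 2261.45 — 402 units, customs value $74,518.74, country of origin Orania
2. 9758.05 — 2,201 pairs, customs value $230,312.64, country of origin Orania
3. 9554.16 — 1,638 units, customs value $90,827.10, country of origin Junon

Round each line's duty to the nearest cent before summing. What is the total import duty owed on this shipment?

Line 1 (2261.45, Orania, 402 units, $74,518.74):
Base rate for 2261.45 is 27%.
2261.45 has an FTA preferential rate, but origin Orania is not Bralar; base rate stands.
Additional duty on 2261.45 from Orania: +16.3%. Applied ad valorem rate: 27% + 16.3% = 43.3%.
Duty = $74,518.74 × 43.3% = $32,266.61.
Line 2 (9758.05, Orania, 2,201 pairs, $230,312.64):
Base rate for 9758.05 is 12% + $3.63/pair.
9758.05 has an FTA preferential rate, but origin Orania is not Bralar; base rate stands.
Duty = $230,312.64 × 12% + 2,201 × $3.63 = $35,627.15.
Line 3 (9554.16, Junon, 1,638 units, $90,827.10):
Base rate for 9554.16 is 17%.
9554.16 has an FTA preferential rate, but origin Junon is not Bralar; base rate stands.
The additional-duty order on 9554.16 targets Orania, not Junon; it does not apply.
Duty = $90,827.10 × 17% = $15,440.61.
Total = $32,266.61 + $35,627.15 + $15,440.61 = $83,334.37.

$83,334.37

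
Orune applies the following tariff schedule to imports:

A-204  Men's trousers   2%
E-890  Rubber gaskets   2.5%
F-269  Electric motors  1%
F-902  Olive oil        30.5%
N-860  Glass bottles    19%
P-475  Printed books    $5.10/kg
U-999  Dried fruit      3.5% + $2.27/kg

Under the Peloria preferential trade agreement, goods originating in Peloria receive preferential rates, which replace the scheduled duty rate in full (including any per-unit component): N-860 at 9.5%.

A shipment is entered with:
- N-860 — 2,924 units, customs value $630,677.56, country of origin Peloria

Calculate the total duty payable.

$59,914.37

Line 1 (N-860, Peloria, 2,924 units, $630,677.56):
Base rate for N-860 is 19%.
Origin Peloria qualifies under the Orune–Peloria agreement and N-860 is covered: preferential rate 9.5% applies instead.
Duty = $630,677.56 × 9.5% = $59,914.37.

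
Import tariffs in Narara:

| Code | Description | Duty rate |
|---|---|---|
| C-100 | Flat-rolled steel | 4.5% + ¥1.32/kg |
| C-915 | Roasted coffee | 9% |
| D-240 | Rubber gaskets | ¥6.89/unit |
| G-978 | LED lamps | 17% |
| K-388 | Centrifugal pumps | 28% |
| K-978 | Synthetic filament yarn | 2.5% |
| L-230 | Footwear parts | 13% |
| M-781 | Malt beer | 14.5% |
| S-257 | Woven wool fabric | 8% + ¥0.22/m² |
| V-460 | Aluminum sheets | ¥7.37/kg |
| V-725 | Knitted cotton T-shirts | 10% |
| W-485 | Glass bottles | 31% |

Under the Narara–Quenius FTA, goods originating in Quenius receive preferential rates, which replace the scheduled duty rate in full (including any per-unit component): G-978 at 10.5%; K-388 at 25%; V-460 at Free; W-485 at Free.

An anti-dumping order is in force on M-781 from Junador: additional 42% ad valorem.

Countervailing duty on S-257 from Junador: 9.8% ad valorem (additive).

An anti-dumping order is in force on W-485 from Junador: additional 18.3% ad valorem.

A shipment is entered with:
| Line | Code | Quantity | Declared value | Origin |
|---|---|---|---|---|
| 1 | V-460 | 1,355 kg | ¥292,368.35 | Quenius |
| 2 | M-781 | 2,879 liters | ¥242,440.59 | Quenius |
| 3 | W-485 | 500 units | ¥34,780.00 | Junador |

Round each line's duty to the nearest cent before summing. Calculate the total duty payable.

Line 1 (V-460, Quenius, 1,355 kg, ¥292,368.35):
Base rate for V-460 is ¥7.37/kg.
Origin Quenius qualifies under the Narara–Quenius agreement and V-460 is covered: preferential rate Free applies instead.
Duty = ¥292,368.35 × 0% = ¥0.00.
Line 2 (M-781, Quenius, 2,879 liters, ¥242,440.59):
Base rate for M-781 is 14.5%.
Origin Quenius is the FTA partner but M-781 is not on the preference list; base rate stands.
The additional-duty order on M-781 targets Junador, not Quenius; it does not apply.
Duty = ¥242,440.59 × 14.5% = ¥35,153.89.
Line 3 (W-485, Junador, 500 units, ¥34,780.00):
Base rate for W-485 is 31%.
W-485 has an FTA preferential rate, but origin Junador is not Quenius; base rate stands.
Additional duty on W-485 from Junador: +18.3%. Applied ad valorem rate: 31% + 18.3% = 49.3%.
Duty = ¥34,780.00 × 49.3% = ¥17,146.54.
Total = ¥0.00 + ¥35,153.89 + ¥17,146.54 = ¥52,300.43.

¥52,300.43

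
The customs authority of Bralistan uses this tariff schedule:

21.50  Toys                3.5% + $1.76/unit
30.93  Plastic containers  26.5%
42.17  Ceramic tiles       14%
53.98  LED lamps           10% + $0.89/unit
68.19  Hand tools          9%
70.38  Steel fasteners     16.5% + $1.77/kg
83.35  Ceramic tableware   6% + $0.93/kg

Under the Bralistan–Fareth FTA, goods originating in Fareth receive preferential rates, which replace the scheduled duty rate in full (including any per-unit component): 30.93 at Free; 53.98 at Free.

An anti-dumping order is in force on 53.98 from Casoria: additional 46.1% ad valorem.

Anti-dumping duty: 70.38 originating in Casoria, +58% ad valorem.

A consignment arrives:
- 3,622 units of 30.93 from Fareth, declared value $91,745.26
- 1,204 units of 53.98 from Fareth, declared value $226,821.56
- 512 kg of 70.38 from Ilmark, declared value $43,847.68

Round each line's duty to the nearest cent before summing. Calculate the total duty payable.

$8,141.11

Line 1 (30.93, Fareth, 3,622 units, $91,745.26):
Base rate for 30.93 is 26.5%.
Origin Fareth qualifies under the Bralistan–Fareth agreement and 30.93 is covered: preferential rate Free applies instead.
Duty = $91,745.26 × 0% = $0.00.
Line 2 (53.98, Fareth, 1,204 units, $226,821.56):
Base rate for 53.98 is 10% + $0.89/unit.
Origin Fareth qualifies under the Bralistan–Fareth agreement and 53.98 is covered: preferential rate Free applies instead.
The additional-duty order on 53.98 targets Casoria, not Fareth; it does not apply.
Duty = $226,821.56 × 0% = $0.00.
Line 3 (70.38, Ilmark, 512 kg, $43,847.68):
Base rate for 70.38 is 16.5% + $1.77/kg.
The additional-duty order on 70.38 targets Casoria, not Ilmark; it does not apply.
Duty = $43,847.68 × 16.5% + 512 × $1.77 = $8,141.11.
Total = $0.00 + $0.00 + $8,141.11 = $8,141.11.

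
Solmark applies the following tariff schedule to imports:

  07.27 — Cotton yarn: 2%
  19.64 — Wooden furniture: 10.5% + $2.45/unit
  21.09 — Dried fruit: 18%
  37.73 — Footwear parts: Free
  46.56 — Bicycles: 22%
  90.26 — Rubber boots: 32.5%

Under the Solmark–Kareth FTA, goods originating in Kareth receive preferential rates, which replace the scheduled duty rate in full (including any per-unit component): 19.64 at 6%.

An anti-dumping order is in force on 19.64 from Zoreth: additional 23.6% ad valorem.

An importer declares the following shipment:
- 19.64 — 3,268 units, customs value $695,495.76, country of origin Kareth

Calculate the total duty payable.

Line 1 (19.64, Kareth, 3,268 units, $695,495.76):
Base rate for 19.64 is 10.5% + $2.45/unit.
Origin Kareth qualifies under the Solmark–Kareth agreement and 19.64 is covered: preferential rate 6% applies instead.
The additional-duty order on 19.64 targets Zoreth, not Kareth; it does not apply.
Duty = $695,495.76 × 6% = $41,729.75.

$41,729.75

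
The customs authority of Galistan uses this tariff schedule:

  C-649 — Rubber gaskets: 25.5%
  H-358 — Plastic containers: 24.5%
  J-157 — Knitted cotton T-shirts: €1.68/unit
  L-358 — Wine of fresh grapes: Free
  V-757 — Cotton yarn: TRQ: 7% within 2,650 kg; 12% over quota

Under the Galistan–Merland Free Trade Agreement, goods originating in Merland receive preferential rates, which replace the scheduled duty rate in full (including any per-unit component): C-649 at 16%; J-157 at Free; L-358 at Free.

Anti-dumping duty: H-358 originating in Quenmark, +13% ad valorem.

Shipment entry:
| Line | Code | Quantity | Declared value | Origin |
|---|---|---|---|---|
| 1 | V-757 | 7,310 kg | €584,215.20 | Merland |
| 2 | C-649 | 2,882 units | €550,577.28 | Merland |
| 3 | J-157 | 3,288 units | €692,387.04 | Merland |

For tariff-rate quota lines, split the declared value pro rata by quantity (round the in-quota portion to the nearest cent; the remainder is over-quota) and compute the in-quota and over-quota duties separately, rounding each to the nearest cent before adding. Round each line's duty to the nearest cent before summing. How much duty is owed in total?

Line 1 (V-757, Merland, 7,310 kg, €584,215.20):
Code V-757 is under a tariff-rate quota (threshold 2,650 kg). In-quota: 2,650 kg at 7%; over-quota: 4,660 kg at 12%.
Pro-rata value split: in-quota = €584,215.20 × 2,650/7,310 = €211,788.00; over-quota = €584,215.20 − €211,788.00 = €372,427.20.
In-quota duty = €211,788.00 × 7% = €14,825.16. Over-quota duty = €372,427.20 × 12% = €44,691.26.
Line duty = €14,825.16 + €44,691.26 = €59,516.42.
Line 2 (C-649, Merland, 2,882 units, €550,577.28):
Base rate for C-649 is 25.5%.
Origin Merland qualifies under the Galistan–Merland agreement and C-649 is covered: preferential rate 16% applies instead.
Duty = €550,577.28 × 16% = €88,092.36.
Line 3 (J-157, Merland, 3,288 units, €692,387.04):
Base rate for J-157 is €1.68/unit.
Origin Merland qualifies under the Galistan–Merland agreement and J-157 is covered: preferential rate Free applies instead.
Duty = €692,387.04 × 0% = €0.00.
Total = €59,516.42 + €88,092.36 + €0.00 = €147,608.78.

€147,608.78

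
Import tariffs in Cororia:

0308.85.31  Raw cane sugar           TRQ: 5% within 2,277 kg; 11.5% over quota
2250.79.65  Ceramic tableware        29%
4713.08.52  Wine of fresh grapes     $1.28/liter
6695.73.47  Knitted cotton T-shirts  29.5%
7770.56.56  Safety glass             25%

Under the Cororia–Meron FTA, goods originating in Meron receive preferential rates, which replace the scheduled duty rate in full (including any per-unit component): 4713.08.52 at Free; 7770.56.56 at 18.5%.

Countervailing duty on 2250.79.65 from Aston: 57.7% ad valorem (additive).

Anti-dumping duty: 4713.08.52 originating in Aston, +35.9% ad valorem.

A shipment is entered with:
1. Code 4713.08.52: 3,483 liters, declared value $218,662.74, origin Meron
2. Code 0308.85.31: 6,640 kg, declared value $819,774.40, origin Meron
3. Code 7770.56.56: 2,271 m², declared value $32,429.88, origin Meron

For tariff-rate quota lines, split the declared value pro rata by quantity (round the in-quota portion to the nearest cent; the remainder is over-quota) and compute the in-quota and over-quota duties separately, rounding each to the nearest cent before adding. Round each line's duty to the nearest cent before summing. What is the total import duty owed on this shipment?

Line 1 (4713.08.52, Meron, 3,483 liters, $218,662.74):
Base rate for 4713.08.52 is $1.28/liter.
Origin Meron qualifies under the Cororia–Meron agreement and 4713.08.52 is covered: preferential rate Free applies instead.
The additional-duty order on 4713.08.52 targets Aston, not Meron; it does not apply.
Duty = $218,662.74 × 0% = $0.00.
Line 2 (0308.85.31, Meron, 6,640 kg, $819,774.40):
Code 0308.85.31 is under a tariff-rate quota (threshold 2,277 kg). In-quota: 2,277 kg at 5%; over-quota: 4,363 kg at 11.5%.
Pro-rata value split: in-quota = $819,774.40 × 2,277/6,640 = $281,118.42; over-quota = $819,774.40 − $281,118.42 = $538,655.98.
In-quota duty = $281,118.42 × 5% = $14,055.92. Over-quota duty = $538,655.98 × 11.5% = $61,945.44.
Line duty = $14,055.92 + $61,945.44 = $76,001.36.
Line 3 (7770.56.56, Meron, 2,271 m², $32,429.88):
Base rate for 7770.56.56 is 25%.
Origin Meron qualifies under the Cororia–Meron agreement and 7770.56.56 is covered: preferential rate 18.5% applies instead.
Duty = $32,429.88 × 18.5% = $5,999.53.
Total = $0.00 + $76,001.36 + $5,999.53 = $82,000.89.

$82,000.89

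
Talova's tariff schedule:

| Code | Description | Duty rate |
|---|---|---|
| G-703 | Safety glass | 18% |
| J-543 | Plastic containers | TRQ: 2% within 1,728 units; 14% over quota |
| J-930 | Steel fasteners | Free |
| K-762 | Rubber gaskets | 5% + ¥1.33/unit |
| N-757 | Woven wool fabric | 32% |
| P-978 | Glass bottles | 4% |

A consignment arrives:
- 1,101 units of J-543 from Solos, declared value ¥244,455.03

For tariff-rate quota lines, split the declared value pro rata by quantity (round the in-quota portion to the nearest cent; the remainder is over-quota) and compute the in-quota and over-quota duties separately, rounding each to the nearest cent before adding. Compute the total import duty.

Line 1 (J-543, Solos, 1,101 units, ¥244,455.03):
Code J-543 is under a tariff-rate quota (threshold 1,728 units). Quantity 1,101 units is within the quota, so the in-quota rate 2% applies to the full value.
Duty = ¥244,455.03 × 2% = ¥4,889.10.

¥4,889.10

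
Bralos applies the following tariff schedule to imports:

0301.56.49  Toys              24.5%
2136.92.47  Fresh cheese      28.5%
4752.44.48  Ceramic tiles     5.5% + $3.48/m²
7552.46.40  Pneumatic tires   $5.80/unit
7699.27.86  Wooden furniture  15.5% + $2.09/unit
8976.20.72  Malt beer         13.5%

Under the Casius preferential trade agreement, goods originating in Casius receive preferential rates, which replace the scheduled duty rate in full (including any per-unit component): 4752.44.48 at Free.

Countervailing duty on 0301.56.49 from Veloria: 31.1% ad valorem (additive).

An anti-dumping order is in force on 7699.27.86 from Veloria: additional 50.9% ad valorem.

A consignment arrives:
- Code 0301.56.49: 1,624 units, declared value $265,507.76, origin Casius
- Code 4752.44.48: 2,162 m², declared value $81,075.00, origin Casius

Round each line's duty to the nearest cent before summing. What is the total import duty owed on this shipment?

Line 1 (0301.56.49, Casius, 1,624 units, $265,507.76):
Base rate for 0301.56.49 is 24.5%.
Origin Casius is the FTA partner but 0301.56.49 is not on the preference list; base rate stands.
The additional-duty order on 0301.56.49 targets Veloria, not Casius; it does not apply.
Duty = $265,507.76 × 24.5% = $65,049.40.
Line 2 (4752.44.48, Casius, 2,162 m², $81,075.00):
Base rate for 4752.44.48 is 5.5% + $3.48/m².
Origin Casius qualifies under the Bralos–Casius agreement and 4752.44.48 is covered: preferential rate Free applies instead.
Duty = $81,075.00 × 0% = $0.00.
Total = $65,049.40 + $0.00 = $65,049.40.

$65,049.40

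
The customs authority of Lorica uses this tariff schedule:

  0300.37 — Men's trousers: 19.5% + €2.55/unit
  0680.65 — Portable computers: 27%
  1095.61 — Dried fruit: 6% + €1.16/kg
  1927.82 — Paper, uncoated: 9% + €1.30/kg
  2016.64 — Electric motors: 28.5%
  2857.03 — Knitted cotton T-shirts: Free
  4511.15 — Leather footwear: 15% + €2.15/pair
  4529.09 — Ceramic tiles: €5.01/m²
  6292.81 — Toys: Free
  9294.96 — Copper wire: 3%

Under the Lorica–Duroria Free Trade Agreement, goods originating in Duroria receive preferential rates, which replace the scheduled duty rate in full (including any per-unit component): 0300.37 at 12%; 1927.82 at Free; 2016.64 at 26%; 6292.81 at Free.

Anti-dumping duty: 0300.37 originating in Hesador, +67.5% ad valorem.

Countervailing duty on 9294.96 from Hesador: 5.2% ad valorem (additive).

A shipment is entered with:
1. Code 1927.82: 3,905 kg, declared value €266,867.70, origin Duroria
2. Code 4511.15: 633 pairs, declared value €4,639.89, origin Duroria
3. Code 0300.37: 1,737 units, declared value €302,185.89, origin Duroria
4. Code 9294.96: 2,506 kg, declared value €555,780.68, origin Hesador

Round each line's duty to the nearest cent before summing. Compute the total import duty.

€83,893.26

Line 1 (1927.82, Duroria, 3,905 kg, €266,867.70):
Base rate for 1927.82 is 9% + €1.30/kg.
Origin Duroria qualifies under the Lorica–Duroria agreement and 1927.82 is covered: preferential rate Free applies instead.
Duty = €266,867.70 × 0% = €0.00.
Line 2 (4511.15, Duroria, 633 pairs, €4,639.89):
Base rate for 4511.15 is 15% + €2.15/pair.
Origin Duroria is the FTA partner but 4511.15 is not on the preference list; base rate stands.
Duty = €4,639.89 × 15% + 633 × €2.15 = €2,056.93.
Line 3 (0300.37, Duroria, 1,737 units, €302,185.89):
Base rate for 0300.37 is 19.5% + €2.55/unit.
Origin Duroria qualifies under the Lorica–Duroria agreement and 0300.37 is covered: preferential rate 12% applies instead.
The additional-duty order on 0300.37 targets Hesador, not Duroria; it does not apply.
Duty = €302,185.89 × 12% = €36,262.31.
Line 4 (9294.96, Hesador, 2,506 kg, €555,780.68):
Base rate for 9294.96 is 3%.
Additional duty on 9294.96 from Hesador: +5.2%. Applied ad valorem rate: 3% + 5.2% = 8.2%.
Duty = €555,780.68 × 8.2% = €45,574.02.
Total = €0.00 + €2,056.93 + €36,262.31 + €45,574.02 = €83,893.26.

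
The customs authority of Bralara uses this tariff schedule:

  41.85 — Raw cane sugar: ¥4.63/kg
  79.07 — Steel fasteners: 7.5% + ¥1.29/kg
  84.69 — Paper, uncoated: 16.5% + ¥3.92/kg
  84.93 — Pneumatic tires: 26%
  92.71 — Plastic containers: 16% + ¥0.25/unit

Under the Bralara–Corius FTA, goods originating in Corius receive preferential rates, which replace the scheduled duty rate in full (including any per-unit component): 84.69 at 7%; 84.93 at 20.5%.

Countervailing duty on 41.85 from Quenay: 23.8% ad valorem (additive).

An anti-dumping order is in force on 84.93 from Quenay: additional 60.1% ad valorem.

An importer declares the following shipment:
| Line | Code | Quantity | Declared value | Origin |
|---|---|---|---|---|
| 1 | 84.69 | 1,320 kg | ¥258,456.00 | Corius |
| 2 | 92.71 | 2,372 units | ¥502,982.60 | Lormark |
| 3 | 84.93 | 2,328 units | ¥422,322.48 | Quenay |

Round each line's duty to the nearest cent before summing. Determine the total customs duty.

Line 1 (84.69, Corius, 1,320 kg, ¥258,456.00):
Base rate for 84.69 is 16.5% + ¥3.92/kg.
Origin Corius qualifies under the Bralara–Corius agreement and 84.69 is covered: preferential rate 7% applies instead.
Duty = ¥258,456.00 × 7% = ¥18,091.92.
Line 2 (92.71, Lormark, 2,372 units, ¥502,982.60):
Base rate for 92.71 is 16% + ¥0.25/unit.
Duty = ¥502,982.60 × 16% + 2,372 × ¥0.25 = ¥81,070.22.
Line 3 (84.93, Quenay, 2,328 units, ¥422,322.48):
Base rate for 84.93 is 26%.
84.93 has an FTA preferential rate, but origin Quenay is not Corius; base rate stands.
Additional duty on 84.93 from Quenay: +60.1%. Applied ad valorem rate: 26% + 60.1% = 86.1%.
Duty = ¥422,322.48 × 86.1% = ¥363,619.66.
Total = ¥18,091.92 + ¥81,070.22 + ¥363,619.66 = ¥462,781.80.

¥462,781.80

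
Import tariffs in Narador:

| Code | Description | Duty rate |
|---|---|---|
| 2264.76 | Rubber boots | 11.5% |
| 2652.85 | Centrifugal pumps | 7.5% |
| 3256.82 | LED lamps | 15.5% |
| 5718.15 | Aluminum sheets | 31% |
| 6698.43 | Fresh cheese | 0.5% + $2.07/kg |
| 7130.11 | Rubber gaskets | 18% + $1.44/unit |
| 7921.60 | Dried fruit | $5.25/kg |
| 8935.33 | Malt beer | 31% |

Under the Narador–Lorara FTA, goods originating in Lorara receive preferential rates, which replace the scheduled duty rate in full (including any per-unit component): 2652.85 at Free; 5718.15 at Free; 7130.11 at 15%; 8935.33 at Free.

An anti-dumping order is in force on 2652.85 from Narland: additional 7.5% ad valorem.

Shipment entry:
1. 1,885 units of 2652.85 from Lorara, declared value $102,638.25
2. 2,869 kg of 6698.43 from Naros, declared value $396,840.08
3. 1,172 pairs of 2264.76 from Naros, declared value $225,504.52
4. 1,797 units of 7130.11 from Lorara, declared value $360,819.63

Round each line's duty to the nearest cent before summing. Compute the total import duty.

$87,978.99

Line 1 (2652.85, Lorara, 1,885 units, $102,638.25):
Base rate for 2652.85 is 7.5%.
Origin Lorara qualifies under the Narador–Lorara agreement and 2652.85 is covered: preferential rate Free applies instead.
The additional-duty order on 2652.85 targets Narland, not Lorara; it does not apply.
Duty = $102,638.25 × 0% = $0.00.
Line 2 (6698.43, Naros, 2,869 kg, $396,840.08):
Base rate for 6698.43 is 0.5% + $2.07/kg.
Duty = $396,840.08 × 0.5% + 2,869 × $2.07 = $7,923.03.
Line 3 (2264.76, Naros, 1,172 pairs, $225,504.52):
Base rate for 2264.76 is 11.5%.
Duty = $225,504.52 × 11.5% = $25,933.02.
Line 4 (7130.11, Lorara, 1,797 units, $360,819.63):
Base rate for 7130.11 is 18% + $1.44/unit.
Origin Lorara qualifies under the Narador–Lorara agreement and 7130.11 is covered: preferential rate 15% applies instead.
Duty = $360,819.63 × 15% = $54,122.94.
Total = $0.00 + $7,923.03 + $25,933.02 + $54,122.94 = $87,978.99.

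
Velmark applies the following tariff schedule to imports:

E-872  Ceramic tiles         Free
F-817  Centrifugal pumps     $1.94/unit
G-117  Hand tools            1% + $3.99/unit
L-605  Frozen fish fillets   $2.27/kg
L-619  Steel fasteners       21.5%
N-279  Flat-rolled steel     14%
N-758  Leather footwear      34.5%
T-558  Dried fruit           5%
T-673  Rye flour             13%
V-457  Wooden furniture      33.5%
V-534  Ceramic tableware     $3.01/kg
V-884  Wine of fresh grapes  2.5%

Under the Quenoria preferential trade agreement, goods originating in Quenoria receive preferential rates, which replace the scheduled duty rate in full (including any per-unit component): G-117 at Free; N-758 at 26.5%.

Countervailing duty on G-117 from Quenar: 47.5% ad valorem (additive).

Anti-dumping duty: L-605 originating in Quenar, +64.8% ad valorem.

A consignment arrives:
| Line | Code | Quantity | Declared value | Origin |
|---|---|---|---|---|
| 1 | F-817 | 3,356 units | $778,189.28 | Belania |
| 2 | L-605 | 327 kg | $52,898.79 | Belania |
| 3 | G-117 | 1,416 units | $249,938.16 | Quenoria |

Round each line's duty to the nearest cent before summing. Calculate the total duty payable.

$7,252.93

Line 1 (F-817, Belania, 3,356 units, $778,189.28):
Base rate for F-817 is $1.94/unit.
Duty = 3,356 × $1.94 = $6,510.64.
Line 2 (L-605, Belania, 327 kg, $52,898.79):
Base rate for L-605 is $2.27/kg.
The additional-duty order on L-605 targets Quenar, not Belania; it does not apply.
Duty = 327 × $2.27 = $742.29.
Line 3 (G-117, Quenoria, 1,416 units, $249,938.16):
Base rate for G-117 is 1% + $3.99/unit.
Origin Quenoria qualifies under the Velmark–Quenoria agreement and G-117 is covered: preferential rate Free applies instead.
The additional-duty order on G-117 targets Quenar, not Quenoria; it does not apply.
Duty = $249,938.16 × 0% = $0.00.
Total = $6,510.64 + $742.29 + $0.00 = $7,252.93.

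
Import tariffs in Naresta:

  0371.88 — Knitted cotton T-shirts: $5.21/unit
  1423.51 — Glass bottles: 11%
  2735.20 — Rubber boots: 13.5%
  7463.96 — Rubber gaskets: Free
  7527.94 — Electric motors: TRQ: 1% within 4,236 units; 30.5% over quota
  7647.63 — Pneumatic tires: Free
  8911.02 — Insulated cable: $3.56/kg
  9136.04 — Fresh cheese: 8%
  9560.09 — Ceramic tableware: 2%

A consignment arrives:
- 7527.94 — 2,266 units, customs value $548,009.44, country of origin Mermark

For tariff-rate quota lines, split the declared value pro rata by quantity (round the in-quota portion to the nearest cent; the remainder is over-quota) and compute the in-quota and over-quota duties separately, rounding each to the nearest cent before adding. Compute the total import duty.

$5,480.09

Line 1 (7527.94, Mermark, 2,266 units, $548,009.44):
Code 7527.94 is under a tariff-rate quota (threshold 4,236 units). Quantity 2,266 units is within the quota, so the in-quota rate 1% applies to the full value.
Duty = $548,009.44 × 1% = $5,480.09.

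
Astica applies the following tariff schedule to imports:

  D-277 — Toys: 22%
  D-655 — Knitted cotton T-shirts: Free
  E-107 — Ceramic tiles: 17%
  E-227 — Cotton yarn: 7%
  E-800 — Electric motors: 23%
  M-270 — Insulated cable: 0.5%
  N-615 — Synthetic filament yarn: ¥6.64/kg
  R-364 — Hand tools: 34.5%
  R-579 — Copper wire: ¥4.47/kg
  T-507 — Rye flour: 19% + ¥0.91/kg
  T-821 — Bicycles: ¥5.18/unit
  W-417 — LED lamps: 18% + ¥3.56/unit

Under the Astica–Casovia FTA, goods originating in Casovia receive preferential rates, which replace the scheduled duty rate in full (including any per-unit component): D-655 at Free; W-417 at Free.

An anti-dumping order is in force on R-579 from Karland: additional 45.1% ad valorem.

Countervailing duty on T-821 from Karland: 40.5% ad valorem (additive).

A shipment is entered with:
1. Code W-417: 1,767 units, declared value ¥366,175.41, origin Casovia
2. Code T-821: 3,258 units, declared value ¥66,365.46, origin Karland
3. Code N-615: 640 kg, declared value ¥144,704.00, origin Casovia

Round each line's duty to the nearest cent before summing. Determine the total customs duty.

Line 1 (W-417, Casovia, 1,767 units, ¥366,175.41):
Base rate for W-417 is 18% + ¥3.56/unit.
Origin Casovia qualifies under the Astica–Casovia agreement and W-417 is covered: preferential rate Free applies instead.
Duty = ¥366,175.41 × 0% = ¥0.00.
Line 2 (T-821, Karland, 3,258 units, ¥66,365.46):
Base rate for T-821 is ¥5.18/unit.
Additional duty on T-821 from Karland: +40.5% ad valorem. Applied ad valorem rate = 40.5%.
Duty = ¥66,365.46 × 40.5% + 3,258 × ¥5.18 = ¥43,754.45.
Line 3 (N-615, Casovia, 640 kg, ¥144,704.00):
Base rate for N-615 is ¥6.64/kg.
Origin Casovia is the FTA partner but N-615 is not on the preference list; base rate stands.
Duty = 640 × ¥6.64 = ¥4,249.60.
Total = ¥0.00 + ¥43,754.45 + ¥4,249.60 = ¥48,004.05.

¥48,004.05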